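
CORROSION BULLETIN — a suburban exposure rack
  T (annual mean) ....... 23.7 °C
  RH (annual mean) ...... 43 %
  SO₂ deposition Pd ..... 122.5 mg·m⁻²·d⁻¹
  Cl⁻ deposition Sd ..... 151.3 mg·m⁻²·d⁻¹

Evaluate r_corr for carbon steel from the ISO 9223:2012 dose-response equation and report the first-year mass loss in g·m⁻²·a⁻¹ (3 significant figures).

r_corr = 383 g·m⁻²·a⁻¹

carbon steel: temperature factor f = -0.054·(13.7) = -0.7398
  Pd branch = 1.77·Pd^0.52·e^(0.02·RH+f) = 24.32 μm/a
  Sd branch = 0.102·Sd^0.62·e^(0.033·RH+0.04·T) = 24.44 μm/a
  r_corr = 24.32 + 24.44 = 48.76 μm/a
Convert to mass loss: 48.76 μm/a × 7.85 g/cm³ = 382.8 g·m⁻²·a⁻¹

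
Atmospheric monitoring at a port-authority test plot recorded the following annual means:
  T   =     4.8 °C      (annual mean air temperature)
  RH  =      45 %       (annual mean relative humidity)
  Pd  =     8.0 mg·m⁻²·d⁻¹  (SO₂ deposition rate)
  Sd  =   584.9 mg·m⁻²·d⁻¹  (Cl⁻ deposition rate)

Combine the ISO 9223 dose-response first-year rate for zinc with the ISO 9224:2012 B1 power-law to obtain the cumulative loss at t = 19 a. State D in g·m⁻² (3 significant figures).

zinc: f(T) = +0.038·(T−10) [T≤10 °C] = -0.1976
  Pd branch = 0.0129·Pd^0.44·e^(0.046·RH+f) = 0.2095 μm/a
  Cl⁻ term: 0.0175·584.9^0.57·exp(0.008·45+0.085·4.8) = 1.425
  r_corr = 0.2095 + 1.425 = 1.634 μm/a
Power-law: D(19) = r_corr · 19^0.813
  D(19) = 1.634 × 19^0.813 = 1.634 × 10.96 = 17.91 μm
  Mass loss = 17.91 μm × 7.14 g/cm³ = 127.8 g·m⁻²

D(19) = 128 g·m⁻²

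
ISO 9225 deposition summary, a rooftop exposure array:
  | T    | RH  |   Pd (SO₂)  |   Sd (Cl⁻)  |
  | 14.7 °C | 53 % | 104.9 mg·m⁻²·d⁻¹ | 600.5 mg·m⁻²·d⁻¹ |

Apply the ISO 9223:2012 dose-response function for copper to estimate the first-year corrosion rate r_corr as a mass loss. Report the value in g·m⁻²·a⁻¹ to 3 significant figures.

copper: T>10 °C ⇒ hinge -0.080·(14.7−10) = -0.3760
  sulphur-dioxide contribution → 0.2782 μm/a
  chloride contribution → 0.7987 μm/a
  total first-year rate 1.077 μm/a
Convert to mass loss: 1.077 μm/a × 8.96 g/cm³ = 9.649 g·m⁻²·a⁻¹

r_corr = 9.65 g·m⁻²·a⁻¹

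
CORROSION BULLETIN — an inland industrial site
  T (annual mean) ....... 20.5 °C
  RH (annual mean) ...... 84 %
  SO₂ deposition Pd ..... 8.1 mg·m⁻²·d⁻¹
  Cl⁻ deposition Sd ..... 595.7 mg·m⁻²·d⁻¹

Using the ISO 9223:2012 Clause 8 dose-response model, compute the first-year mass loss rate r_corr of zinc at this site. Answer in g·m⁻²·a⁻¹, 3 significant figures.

zinc: temperature factor f = -0.071·(10.5) = -0.7455
  sulphur-dioxide contribution → 0.7323 μm/a
  chloride contribution → 7.472 μm/a
  ⇒ r_corr(zinc) = 8.204 μm/a
Convert to mass loss: 8.204 μm/a × 7.14 g/cm³ = 58.57 g·m⁻²·a⁻¹

r_corr = 58.6 g·m⁻²·a⁻¹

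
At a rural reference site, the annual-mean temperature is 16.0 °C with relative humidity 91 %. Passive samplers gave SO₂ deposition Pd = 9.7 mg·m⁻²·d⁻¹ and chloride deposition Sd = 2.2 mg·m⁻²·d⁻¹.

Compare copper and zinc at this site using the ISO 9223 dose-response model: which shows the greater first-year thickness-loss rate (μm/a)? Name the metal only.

copper

copper: temperature factor f = -0.080·(6.0) = -0.4800
  Pd branch = 0.0053·Pd^0.26·e^(0.059·RH+f) = 1.271 μm/a
  Sd branch = 0.01025·Sd^0.27·e^(0.036·RH+0.049·T) = 0.7352 μm/a
  r_corr = 1.271 + 0.7352 = 2.006 μm/a
zinc: f(T) = -0.071·(T−10) [T>10 °C] = -0.4260
  Pd branch = 0.0129·Pd^0.44·e^(0.046·RH+f) = 1.506 μm/a
  Cl⁻ term: 0.0175·2.2^0.57·exp(0.008·91+0.085·16.0) = 0.2213
  r_corr = 1.506 + 0.2213 = 1.727 μm/a
Ordering by μm/a: copper (2.01) > zinc (1.73)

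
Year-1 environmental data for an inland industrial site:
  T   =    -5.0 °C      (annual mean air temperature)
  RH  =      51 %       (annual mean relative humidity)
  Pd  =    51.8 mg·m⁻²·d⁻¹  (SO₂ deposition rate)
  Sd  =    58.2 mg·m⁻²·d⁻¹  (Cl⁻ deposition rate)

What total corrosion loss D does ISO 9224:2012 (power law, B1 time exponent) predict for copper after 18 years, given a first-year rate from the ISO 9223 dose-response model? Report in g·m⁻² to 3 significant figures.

copper: f(T) = +0.126·(T−10) [T≤10 °C] = -1.8900
  SO₂ term: 0.0053·51.8^0.26·exp(0.059·51-1.8900) = 0.04529
  Sd branch = 0.01025·Sd^0.27·e^(0.036·RH+0.049·T) = 0.1507 μm/a
  sum: 0.04529 + 0.1507 → r_corr = 0.196 μm/a
Long-term exponent b (ISO 9224 Table 2, B1) = 0.667
  D(18) = 0.196 × 18^0.667 = 0.196 × 6.875 = 1.348 μm
  Mass loss = 1.348 μm × 8.96 g/cm³ = 12.07 g·m⁻²

D(18) = 12.1 g·m⁻²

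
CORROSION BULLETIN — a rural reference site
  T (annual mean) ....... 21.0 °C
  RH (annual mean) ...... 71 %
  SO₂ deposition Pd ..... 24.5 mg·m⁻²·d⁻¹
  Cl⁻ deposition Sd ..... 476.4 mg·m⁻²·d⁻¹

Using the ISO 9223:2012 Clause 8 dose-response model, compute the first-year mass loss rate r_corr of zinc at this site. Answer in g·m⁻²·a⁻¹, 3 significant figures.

zinc: temperature factor f = -0.071·(11.0) = -0.7810
  sulphur-dioxide contribution → 0.6325 μm/a
  chloride contribution → 6.186 μm/a
  total first-year rate 6.818 μm/a
Convert to mass loss: 6.818 μm/a × 7.14 g/cm³ = 48.68 g·m⁻²·a⁻¹

r_corr = 48.7 g·m⁻²·a⁻¹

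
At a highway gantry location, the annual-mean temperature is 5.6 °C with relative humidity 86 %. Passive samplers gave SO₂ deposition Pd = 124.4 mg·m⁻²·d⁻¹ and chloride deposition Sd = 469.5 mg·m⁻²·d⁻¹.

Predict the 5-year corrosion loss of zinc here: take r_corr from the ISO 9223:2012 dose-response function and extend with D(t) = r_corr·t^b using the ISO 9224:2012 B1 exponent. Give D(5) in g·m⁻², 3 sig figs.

zinc: temperature factor f = +0.038·(-4.4) = -0.1672
  SO₂ term: 0.0129·124.4^0.44·exp(0.046·86-0.1672) = 4.762
  Sd branch = 0.0175·Sd^0.57·e^(0.008·RH+0.085·T) = 1.868 μm/a
  r_corr = 4.762 + 1.868 = 6.63 μm/a
Power-law: D(5) = r_corr · 5^0.813
  D(5) = 6.63 × 5^0.813 = 6.63 × 3.701 = 24.53 μm
  Mass loss = 24.53 μm × 7.14 g/cm³ = 175.2 g·m⁻²

D(5) = 175 g·m⁻²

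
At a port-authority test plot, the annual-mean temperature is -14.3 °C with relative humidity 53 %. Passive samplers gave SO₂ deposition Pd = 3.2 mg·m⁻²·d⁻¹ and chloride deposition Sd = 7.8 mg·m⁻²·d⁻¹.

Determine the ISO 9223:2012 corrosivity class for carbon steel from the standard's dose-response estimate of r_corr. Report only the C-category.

C2

carbon steel: f(T) = +0.150·(T−10) [T≤10 °C] = -3.6450
  sulphur-dioxide contribution → 0.2443 μm/a
  chloride contribution → 1.183 μm/a
  total first-year rate 1.427 μm/a
1.43 μm/a falls in (1.3, 25] for carbon steel → category C2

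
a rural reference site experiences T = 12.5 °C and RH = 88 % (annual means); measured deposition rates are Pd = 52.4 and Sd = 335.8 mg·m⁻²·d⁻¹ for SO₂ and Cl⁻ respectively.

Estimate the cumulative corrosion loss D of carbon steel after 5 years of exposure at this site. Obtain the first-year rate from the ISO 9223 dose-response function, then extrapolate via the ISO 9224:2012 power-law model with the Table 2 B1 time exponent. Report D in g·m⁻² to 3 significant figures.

D(5) = 3.34e+03 g·m⁻²

carbon steel: f(T) = -0.054·(T−10) [T>10 °C] = -0.1350
  sulphur-dioxide contribution → 70.43 μm/a
  chloride contribution → 113 μm/a
  ⇒ r_corr(carbon steel) = 183.4 μm/a
Long-term exponent b (ISO 9224 Table 2, B1) = 0.523
  D(5) = 183.4 × 5^0.523 = 183.4 × 2.32 = 425.6 μm
  Mass loss = 425.6 μm × 7.85 g/cm³ = 3341 g·m⁻²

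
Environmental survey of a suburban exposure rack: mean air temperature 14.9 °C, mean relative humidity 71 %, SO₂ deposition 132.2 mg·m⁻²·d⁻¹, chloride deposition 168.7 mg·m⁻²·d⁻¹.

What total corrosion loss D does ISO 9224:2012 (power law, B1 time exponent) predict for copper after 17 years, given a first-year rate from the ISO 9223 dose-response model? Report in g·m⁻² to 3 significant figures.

copper: temperature factor f = -0.080·(4.9) = -0.3920
  SO₂ term: 0.0053·132.2^0.26·exp(0.059·71-0.3920) = 0.841
  Sd branch = 0.01025·Sd^0.27·e^(0.036·RH+0.049·T) = 1.094 μm/a
  sum: 0.841 + 1.094 → r_corr = 1.935 μm/a
Long-term exponent b (ISO 9224 Table 2, B1) = 0.667
  D(17) = 1.935 × 17^0.667 = 1.935 × 6.618 = 12.81 μm
  Mass loss = 12.81 μm × 8.96 g/cm³ = 114.8 g·m⁻²

D(17) = 115 g·m⁻²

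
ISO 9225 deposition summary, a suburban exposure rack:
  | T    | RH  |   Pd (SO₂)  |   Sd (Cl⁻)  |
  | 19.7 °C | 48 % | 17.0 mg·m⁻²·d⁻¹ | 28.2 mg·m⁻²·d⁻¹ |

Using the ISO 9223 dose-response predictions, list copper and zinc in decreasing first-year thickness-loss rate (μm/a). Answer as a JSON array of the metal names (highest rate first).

["zinc", "copper"]

copper: T>10 °C ⇒ hinge -0.080·(19.7−10) = -0.7760
  SO₂ term: 0.0053·17.0^0.26·exp(0.059·48-0.7760) = 0.08652
  Cl⁻ term: 0.01025·28.2^0.27·exp(0.036·48+0.049·19.7) = 0.3732
  r_corr = 0.08652 + 0.3732 = 0.4597 μm/a
zinc: temperature factor f = -0.071·(9.7) = -0.6887
  SO₂ term: 0.0129·17.0^0.44·exp(0.046·48-0.6887) = 0.205
  Cl⁻ term: 0.0175·28.2^0.57·exp(0.008·48+0.085·19.7) = 0.9198
  sum: 0.205 + 0.9198 → r_corr = 1.125 μm/a
Ordering by μm/a: zinc (1.12) > copper (0.46)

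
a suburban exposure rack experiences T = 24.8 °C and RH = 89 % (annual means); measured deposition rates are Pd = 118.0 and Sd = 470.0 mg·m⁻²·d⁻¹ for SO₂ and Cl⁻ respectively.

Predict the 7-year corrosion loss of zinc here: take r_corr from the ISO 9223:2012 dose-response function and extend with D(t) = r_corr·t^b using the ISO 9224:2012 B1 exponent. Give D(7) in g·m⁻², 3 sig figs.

zinc: T>10 °C ⇒ hinge -0.071·(24.8−10) = -1.0508
  Pd branch = 0.0129·Pd^0.44·e^(0.046·RH+f) = 2.207 μm/a
  Cl⁻ term: 0.0175·470.0^0.57·exp(0.008·89+0.085·24.8) = 9.791
  r_corr = 2.207 + 9.791 = 12 μm/a
Long-term exponent b (ISO 9224 Table 2, B1) = 0.813
  D(7) = 12 × 7^0.813 = 12 × 4.865 = 58.37 μm
  Mass loss = 58.37 μm × 7.14 g/cm³ = 416.8 g·m⁻²

D(7) = 417 g·m⁻²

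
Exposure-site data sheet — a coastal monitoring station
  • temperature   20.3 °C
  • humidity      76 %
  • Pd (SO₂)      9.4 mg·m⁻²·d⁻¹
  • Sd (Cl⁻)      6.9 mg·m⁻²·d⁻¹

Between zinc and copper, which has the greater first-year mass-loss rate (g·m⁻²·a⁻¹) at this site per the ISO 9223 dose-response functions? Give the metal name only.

copper

zinc: temperature factor f = -0.071·(10.3) = -0.7313
  SO₂ term: 0.0129·9.4^0.44·exp(0.046·76-0.7313) = 0.5489
  Sd branch = 0.0175·Sd^0.57·e^(0.008·RH+0.085·T) = 0.5428 μm/a
  r_corr = 0.5489 + 0.5428 = 1.092 μm/a
  mass loss = 1.092 μm/a × 7.14 g/cm³ = 7.794 g·m⁻²·a⁻¹
copper: T>10 °C ⇒ hinge -0.080·(20.3−10) = -0.8240
  Pd branch = 0.0053·Pd^0.26·e^(0.059·RH+f) = 0.3688 μm/a
  Cl⁻ term: 0.01025·6.9^0.27·exp(0.036·76+0.049·20.3) = 0.7202
  sum: 0.3688 + 0.7202 → r_corr = 1.089 μm/a
  mass loss = 1.089 μm/a × 8.96 g/cm³ = 9.757 g·m⁻²·a⁻¹
Ordering by g·m⁻²·a⁻¹: copper (9.76) > zinc (7.79)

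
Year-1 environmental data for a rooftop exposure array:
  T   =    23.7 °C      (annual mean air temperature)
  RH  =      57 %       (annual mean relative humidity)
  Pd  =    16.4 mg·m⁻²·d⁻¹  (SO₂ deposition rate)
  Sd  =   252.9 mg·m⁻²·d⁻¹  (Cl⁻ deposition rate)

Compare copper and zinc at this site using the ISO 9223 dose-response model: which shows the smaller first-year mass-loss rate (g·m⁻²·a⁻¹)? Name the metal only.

copper

copper: temperature factor f = -0.080·(13.7) = -1.0960
  sulphur-dioxide contribution → 0.1058 μm/a
  chloride contribution → 1.135 μm/a
  total first-year rate 1.241 μm/a
  mass loss = 1.241 μm/a × 8.96 g/cm³ = 11.12 g·m⁻²·a⁻¹
zinc: temperature factor f = -0.071·(13.7) = -0.9727
  sulphur-dioxide contribution → 0.2298 μm/a
  chloride contribution → 4.849 μm/a
  ⇒ r_corr(zinc) = 5.079 μm/a
  mass loss = 5.079 μm/a × 7.14 g/cm³ = 36.26 g·m⁻²·a⁻¹
Ordering by g·m⁻²·a⁻¹: zinc (36.3) > copper (11.1)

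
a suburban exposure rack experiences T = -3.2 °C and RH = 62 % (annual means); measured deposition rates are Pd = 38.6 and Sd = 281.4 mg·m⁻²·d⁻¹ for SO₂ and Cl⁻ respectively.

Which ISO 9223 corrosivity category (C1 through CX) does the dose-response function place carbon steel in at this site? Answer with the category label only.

carbon steel: temperature factor f = +0.150·(-13.2) = -1.9800
  sulphur-dioxide contribution → 5.644 μm/a
  chloride contribution → 22.92 μm/a
  total first-year rate 28.56 μm/a
ISO 9223 Table 2 (carbon steel): 25 < 28.6 ≤ 50 μm/a ⇒ C3

C3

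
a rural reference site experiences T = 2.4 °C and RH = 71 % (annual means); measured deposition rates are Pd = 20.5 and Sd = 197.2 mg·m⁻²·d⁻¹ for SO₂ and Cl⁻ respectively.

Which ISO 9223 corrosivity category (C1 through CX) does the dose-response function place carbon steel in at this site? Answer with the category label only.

carbon steel: T≤10 °C ⇒ hinge +0.150·(2.4−10) = -1.1400
  Pd branch = 1.77·Pd^0.52·e^(0.02·RH+f) = 11.26 μm/a
  Cl⁻ term: 0.102·197.2^0.62·exp(0.033·71+0.04·2.4) = 30.95
  r_corr = 11.26 + 30.95 = 42.22 μm/a
Category bounds: 25…50 μm/a bracket r_corr ⇒ C3

C3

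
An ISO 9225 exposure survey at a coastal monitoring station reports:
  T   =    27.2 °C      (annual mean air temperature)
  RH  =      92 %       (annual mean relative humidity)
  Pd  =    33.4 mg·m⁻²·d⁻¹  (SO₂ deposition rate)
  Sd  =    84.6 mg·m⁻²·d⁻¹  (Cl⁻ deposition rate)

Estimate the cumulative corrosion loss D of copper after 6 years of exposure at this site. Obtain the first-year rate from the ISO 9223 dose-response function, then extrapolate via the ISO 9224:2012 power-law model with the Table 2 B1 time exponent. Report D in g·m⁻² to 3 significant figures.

D(6) = 127 g·m⁻²

copper: temperature factor f = -0.080·(17.2) = -1.3760
  Pd branch = 0.0053·Pd^0.26·e^(0.059·RH+f) = 0.7589 μm/a
  Sd branch = 0.01025·Sd^0.27·e^(0.036·RH+0.049·T) = 3.534 μm/a
  sum: 0.7589 + 3.534 → r_corr = 4.293 μm/a
Long-term exponent b (ISO 9224 Table 2, B1) = 0.667
  D(6) = 4.293 × 6^0.667 = 4.293 × 3.304 = 14.19 μm
  Mass loss = 14.19 μm × 8.96 g/cm³ = 127.1 g·m⁻²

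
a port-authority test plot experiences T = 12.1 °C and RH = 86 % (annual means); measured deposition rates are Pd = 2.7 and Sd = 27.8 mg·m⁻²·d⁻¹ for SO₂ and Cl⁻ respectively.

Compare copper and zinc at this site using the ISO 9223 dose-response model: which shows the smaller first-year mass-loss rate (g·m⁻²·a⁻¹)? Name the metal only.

copper: temperature factor f = -0.080·(2.1) = -0.1680
  SO₂ term: 0.0053·2.7^0.26·exp(0.059·86-0.1680) = 0.927
  Cl⁻ term: 0.01025·27.8^0.27·exp(0.036·86+0.049·12.1) = 1.006
  r_corr = 0.927 + 1.006 = 1.933 μm/a
  mass loss = 1.933 μm/a × 8.96 g/cm³ = 17.32 g·m⁻²·a⁻¹
zinc: temperature factor f = -0.071·(2.1) = -0.1491
  SO₂ term: 0.0129·2.7^0.44·exp(0.046·86-0.1491) = 0.8989
  Cl⁻ term: 0.0175·27.8^0.57·exp(0.008·86+0.085·12.1) = 0.6481
  r_corr = 0.8989 + 0.6481 = 1.547 μm/a
  mass loss = 1.547 μm/a × 7.14 g/cm³ = 11.05 g·m⁻²·a⁻¹
Ordering by g·m⁻²·a⁻¹: copper (17.3) > zinc (11)

zinc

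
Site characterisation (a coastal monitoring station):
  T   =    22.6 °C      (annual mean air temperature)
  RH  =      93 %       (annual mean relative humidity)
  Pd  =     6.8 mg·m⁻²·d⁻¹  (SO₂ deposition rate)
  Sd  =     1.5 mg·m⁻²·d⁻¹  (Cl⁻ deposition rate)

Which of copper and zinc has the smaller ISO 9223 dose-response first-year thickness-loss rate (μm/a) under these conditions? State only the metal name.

copper: temperature factor f = -0.080·(12.6) = -1.0080
  SO₂ term: 0.0053·6.8^0.26·exp(0.059·93-1.0080) = 0.769
  Sd branch = 0.01025·Sd^0.27·e^(0.036·RH+0.049·T) = 0.9845 μm/a
  r_corr = 0.769 + 0.9845 = 1.754 μm/a
zinc: f(T) = -0.071·(T−10) [T>10 °C] = -0.8946
  Pd branch = 0.0129·Pd^0.44·e^(0.046·RH+f) = 0.8837 μm/a
  Cl⁻ term: 0.0175·1.5^0.57·exp(0.008·93+0.085·22.6) = 0.3168
  sum: 0.8837 + 0.3168 → r_corr = 1.2 μm/a
Ordering by μm/a: copper (1.75) > zinc (1.2)

zinc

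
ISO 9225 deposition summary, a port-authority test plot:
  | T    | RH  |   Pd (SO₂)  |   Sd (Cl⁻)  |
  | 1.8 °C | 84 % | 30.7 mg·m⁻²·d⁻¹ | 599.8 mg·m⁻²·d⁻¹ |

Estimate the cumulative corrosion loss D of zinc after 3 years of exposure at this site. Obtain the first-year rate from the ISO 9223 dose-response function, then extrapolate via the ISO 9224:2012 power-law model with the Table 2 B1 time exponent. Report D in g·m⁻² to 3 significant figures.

zinc: f(T) = +0.038·(T−10) [T≤10 °C] = -0.3116
  sulphur-dioxide contribution → 2.031 μm/a
  chloride contribution → 1.53 μm/a
  ⇒ r_corr(zinc) = 3.561 μm/a
Power-law: D(3) = r_corr · 3^0.813
  D(3) = 3.561 × 3^0.813 = 3.561 × 2.443 = 8.7 μm
  Mass loss = 8.7 μm × 7.14 g/cm³ = 62.12 g·m⁻²

D(3) = 62.1 g·m⁻²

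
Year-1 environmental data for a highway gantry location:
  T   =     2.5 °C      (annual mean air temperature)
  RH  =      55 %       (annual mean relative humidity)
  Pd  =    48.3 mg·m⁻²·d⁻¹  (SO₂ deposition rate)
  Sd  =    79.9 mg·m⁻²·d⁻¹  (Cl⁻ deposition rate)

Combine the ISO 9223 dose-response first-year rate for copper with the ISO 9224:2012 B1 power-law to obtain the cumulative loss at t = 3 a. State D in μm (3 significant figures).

copper: temperature factor f = +0.126·(-7.5) = -0.9450
  Pd branch = 0.0053·Pd^0.26·e^(0.059·RH+f) = 0.1449 μm/a
  Sd branch = 0.01025·Sd^0.27·e^(0.036·RH+0.049·T) = 0.2739 μm/a
  sum: 0.1449 + 0.2739 → r_corr = 0.4187 μm/a
Long-term exponent b (ISO 9224 Table 2, B1) = 0.667
  D(3) = 0.4187 × 3^0.667 = 0.4187 × 2.081 = 0.8713 μm

D(3) = 0.871 μm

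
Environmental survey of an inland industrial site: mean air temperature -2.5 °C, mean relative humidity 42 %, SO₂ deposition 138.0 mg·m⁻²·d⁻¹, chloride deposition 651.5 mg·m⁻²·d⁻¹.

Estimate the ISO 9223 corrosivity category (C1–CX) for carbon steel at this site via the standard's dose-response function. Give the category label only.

carbon steel: f(T) = +0.150·(T−10) [T≤10 °C] = -1.8750
  Pd branch = 1.77·Pd^0.52·e^(0.02·RH+f) = 8.151 μm/a
  Cl⁻ term: 0.102·651.5^0.62·exp(0.033·42+0.04·-2.5) = 20.5
  r_corr = 8.151 + 20.5 = 28.65 μm/a
ISO 9223 Table 2 (carbon steel): 25 < 28.6 ≤ 50 μm/a ⇒ C3

C3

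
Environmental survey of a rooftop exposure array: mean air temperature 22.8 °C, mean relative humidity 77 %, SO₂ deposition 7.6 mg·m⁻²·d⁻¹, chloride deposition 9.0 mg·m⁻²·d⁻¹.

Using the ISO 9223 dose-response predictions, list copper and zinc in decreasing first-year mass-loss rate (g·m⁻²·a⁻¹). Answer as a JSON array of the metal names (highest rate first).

copper: T>10 °C ⇒ hinge -0.080·(22.8−10) = -1.0240
  Pd branch = 0.0053·Pd^0.26·e^(0.059·RH+f) = 0.3031 μm/a
  Cl⁻ term: 0.01025·9.0^0.27·exp(0.036·77+0.049·22.8) = 0.9066
  sum: 0.3031 + 0.9066 → r_corr = 1.21 μm/a
  mass loss = 1.21 μm/a × 8.96 g/cm³ = 10.84 g·m⁻²·a⁻¹
zinc: temperature factor f = -0.071·(12.8) = -0.9088
  SO₂ term: 0.0129·7.6^0.44·exp(0.046·77-0.9088) = 0.4383
  Sd branch = 0.0175·Sd^0.57·e^(0.008·RH+0.085·T) = 0.7873 μm/a
  r_corr = 0.4383 + 0.7873 = 1.226 μm/a
  mass loss = 1.226 μm/a × 7.14 g/cm³ = 8.751 g·m⁻²·a⁻¹
Ordering by g·m⁻²·a⁻¹: copper (10.8) > zinc (8.75)

["copper", "zinc"]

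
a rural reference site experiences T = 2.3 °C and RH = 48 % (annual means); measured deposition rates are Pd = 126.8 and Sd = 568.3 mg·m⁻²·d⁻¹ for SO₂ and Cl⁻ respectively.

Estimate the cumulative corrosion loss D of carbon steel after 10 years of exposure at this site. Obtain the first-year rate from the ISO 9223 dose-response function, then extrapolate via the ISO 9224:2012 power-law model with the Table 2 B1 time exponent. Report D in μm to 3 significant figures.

D(10) = 153 μm

carbon steel: T≤10 °C ⇒ hinge +0.150·(2.3−10) = -1.1550
  sulphur-dioxide contribution → 18.07 μm/a
  chloride contribution → 27.82 μm/a
  total first-year rate 45.89 μm/a
ISO 9224: D(t) = r_corr · t^b with b = 0.523 (carbon steel, B1)
  D(10) = 45.89 × 10^0.523 = 45.89 × 3.334 = 153 μm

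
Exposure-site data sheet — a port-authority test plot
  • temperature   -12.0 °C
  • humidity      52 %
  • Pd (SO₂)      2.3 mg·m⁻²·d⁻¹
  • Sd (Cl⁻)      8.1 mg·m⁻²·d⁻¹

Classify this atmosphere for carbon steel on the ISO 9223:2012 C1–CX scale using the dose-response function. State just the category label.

C2

carbon steel: temperature factor f = +0.150·(-22.0) = -3.3000
  sulphur-dioxide contribution → 0.2848 μm/a
  chloride contribution → 1.284 μm/a
  total first-year rate 1.569 μm/a
1.57 μm/a falls in (1.3, 25] for carbon steel → category C2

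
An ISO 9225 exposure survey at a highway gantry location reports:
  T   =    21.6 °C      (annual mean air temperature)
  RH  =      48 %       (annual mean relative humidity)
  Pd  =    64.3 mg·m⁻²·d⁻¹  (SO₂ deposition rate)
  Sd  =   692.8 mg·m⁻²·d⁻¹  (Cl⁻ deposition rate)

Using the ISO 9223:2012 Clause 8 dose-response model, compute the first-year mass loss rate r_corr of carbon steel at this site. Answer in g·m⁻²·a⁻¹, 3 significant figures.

carbon steel: f(T) = -0.054·(T−10) [T>10 °C] = -0.6264
  sulphur-dioxide contribution → 21.53 μm/a
  chloride contribution → 68.07 μm/a
  total first-year rate 89.6 μm/a
Convert to mass loss: 89.6 μm/a × 7.85 g/cm³ = 703.4 g·m⁻²·a⁻¹

r_corr = 703 g·m⁻²·a⁻¹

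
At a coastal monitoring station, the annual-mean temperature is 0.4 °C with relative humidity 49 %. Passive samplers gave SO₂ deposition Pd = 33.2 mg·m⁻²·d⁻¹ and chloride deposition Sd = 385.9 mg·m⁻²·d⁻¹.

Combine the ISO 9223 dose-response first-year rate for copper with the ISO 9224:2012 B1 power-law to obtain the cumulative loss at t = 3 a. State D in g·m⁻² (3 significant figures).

copper: f(T) = +0.126·(T−10) [T≤10 °C] = -1.2096
  sulphur-dioxide contribution → 0.07079 μm/a
  chloride contribution → 0.3046 μm/a
  ⇒ r_corr(copper) = 0.3754 μm/a
Power-law: D(3) = r_corr · 3^0.667
  D(3) = 0.3754 × 3^0.667 = 0.3754 × 2.081 = 0.7811 μm
  Mass loss = 0.7811 μm × 8.96 g/cm³ = 6.998 g·m⁻²

D(3) = 7.00 g·m⁻²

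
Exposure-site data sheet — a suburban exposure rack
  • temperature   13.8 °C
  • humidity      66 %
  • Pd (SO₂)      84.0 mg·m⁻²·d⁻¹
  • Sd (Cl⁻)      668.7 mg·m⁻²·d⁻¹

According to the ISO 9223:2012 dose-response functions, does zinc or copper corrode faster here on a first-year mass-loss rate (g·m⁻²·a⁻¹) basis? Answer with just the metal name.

zinc: f(T) = -0.071·(T−10) [T>10 °C] = -0.2698
  sulphur-dioxide contribution → 1.441 μm/a
  chloride contribution → 3.91 μm/a
  total first-year rate 5.351 μm/a
  mass loss = 5.351 μm/a × 7.14 g/cm³ = 38.2 g·m⁻²·a⁻¹
copper: f(T) = -0.080·(T−10) [T>10 °C] = -0.3040
  sulphur-dioxide contribution → 0.6077 μm/a
  chloride contribution → 1.256 μm/a
  ⇒ r_corr(copper) = 1.864 μm/a
  mass loss = 1.864 μm/a × 8.96 g/cm³ = 16.7 g·m⁻²·a⁻¹
Ordering by g·m⁻²·a⁻¹: zinc (38.2) > copper (16.7)

zinc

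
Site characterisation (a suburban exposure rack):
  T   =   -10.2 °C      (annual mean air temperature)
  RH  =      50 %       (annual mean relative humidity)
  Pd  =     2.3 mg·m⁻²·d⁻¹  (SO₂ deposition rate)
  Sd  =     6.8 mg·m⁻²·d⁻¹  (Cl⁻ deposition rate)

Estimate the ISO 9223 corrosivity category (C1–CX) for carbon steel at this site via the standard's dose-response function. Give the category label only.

C2

carbon steel: temperature factor f = +0.150·(-20.2) = -3.0300
  sulphur-dioxide contribution → 0.3585 μm/a
  chloride contribution → 1.159 μm/a
  ⇒ r_corr(carbon steel) = 1.518 μm/a
ISO 9223 Table 2 (carbon steel): 1.3 < 1.52 ≤ 25 μm/a ⇒ C2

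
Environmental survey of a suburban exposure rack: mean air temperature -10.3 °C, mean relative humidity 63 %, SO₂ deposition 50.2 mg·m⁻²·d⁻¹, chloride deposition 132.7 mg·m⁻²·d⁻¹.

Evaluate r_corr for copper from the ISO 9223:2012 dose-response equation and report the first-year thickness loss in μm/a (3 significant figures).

r_corr = 0.270 μm/a

copper: f(T) = +0.126·(T−10) [T≤10 °C] = -2.5578
  sulphur-dioxide contribution → 0.04676 μm/a
  chloride contribution → 0.2237 μm/a
  total first-year rate 0.2705 μm/a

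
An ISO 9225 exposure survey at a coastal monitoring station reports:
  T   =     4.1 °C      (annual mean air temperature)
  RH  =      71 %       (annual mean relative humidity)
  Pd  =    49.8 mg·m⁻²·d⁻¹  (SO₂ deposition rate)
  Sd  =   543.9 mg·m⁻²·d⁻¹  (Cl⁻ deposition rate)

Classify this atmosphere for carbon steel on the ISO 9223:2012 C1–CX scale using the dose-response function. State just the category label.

C5

carbon steel: temperature factor f = +0.150·(-5.9) = -0.8850
  SO₂ term: 1.77·49.8^0.52·exp(0.02·71-0.8850) = 23.06
  Cl⁻ term: 0.102·543.9^0.62·exp(0.033·71+0.04·4.1) = 62.14
  sum: 23.06 + 62.14 → r_corr = 85.2 μm/a
85.2 μm/a falls in (80, 200] for carbon steel → category C5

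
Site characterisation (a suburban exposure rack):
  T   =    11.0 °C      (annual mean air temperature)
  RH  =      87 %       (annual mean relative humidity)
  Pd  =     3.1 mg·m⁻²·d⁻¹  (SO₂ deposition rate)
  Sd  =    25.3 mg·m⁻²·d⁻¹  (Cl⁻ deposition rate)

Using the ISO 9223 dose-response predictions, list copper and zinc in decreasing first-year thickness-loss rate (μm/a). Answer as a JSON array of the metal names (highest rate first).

["copper", "zinc"]

copper: temperature factor f = -0.080·(1.0) = -0.0800
  Pd branch = 0.0053·Pd^0.26·e^(0.059·RH+f) = 1.113 μm/a
  Cl⁻ term: 0.01025·25.3^0.27·exp(0.036·87+0.049·11.0) = 0.9635
  sum: 1.113 + 0.9635 → r_corr = 2.077 μm/a
zinc: T>10 °C ⇒ hinge -0.071·(11.0−10) = -0.0710
  SO₂ term: 0.0129·3.1^0.44·exp(0.046·87-0.0710) = 1.081
  Cl⁻ term: 0.0175·25.3^0.57·exp(0.008·87+0.085·11.0) = 0.5638
  r_corr = 1.081 + 0.5638 = 1.645 μm/a
Ordering by μm/a: copper (2.08) > zinc (1.65)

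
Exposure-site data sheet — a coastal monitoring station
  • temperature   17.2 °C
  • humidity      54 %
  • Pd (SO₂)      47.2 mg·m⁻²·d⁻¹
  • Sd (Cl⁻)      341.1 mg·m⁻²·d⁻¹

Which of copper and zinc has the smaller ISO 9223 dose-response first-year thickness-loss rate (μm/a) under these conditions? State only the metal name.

copper

copper: T>10 °C ⇒ hinge -0.080·(17.2−10) = -0.5760
  sulphur-dioxide contribution → 0.1963 μm/a
  chloride contribution → 0.8033 μm/a
  ⇒ r_corr(copper) = 0.9997 μm/a
zinc: temperature factor f = -0.071·(7.2) = -0.5112
  sulphur-dioxide contribution → 0.5057 μm/a
  chloride contribution → 3.231 μm/a
  ⇒ r_corr(zinc) = 3.737 μm/a
Ordering by μm/a: zinc (3.74) > copper (1)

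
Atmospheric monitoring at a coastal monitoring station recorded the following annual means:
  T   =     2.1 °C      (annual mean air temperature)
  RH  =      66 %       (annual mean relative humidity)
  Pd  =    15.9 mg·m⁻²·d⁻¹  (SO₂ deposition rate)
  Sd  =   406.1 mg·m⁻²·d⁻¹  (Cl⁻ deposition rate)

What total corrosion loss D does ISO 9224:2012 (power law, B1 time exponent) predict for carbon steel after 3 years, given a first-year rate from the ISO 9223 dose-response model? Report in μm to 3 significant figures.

carbon steel: temperature factor f = +0.150·(-7.9) = -1.1850
  Pd branch = 1.77·Pd^0.52·e^(0.02·RH+f) = 8.537 μm/a
  Sd branch = 0.102·Sd^0.62·e^(0.033·RH+0.04·T) = 40.58 μm/a
  r_corr = 8.537 + 40.58 = 49.12 μm/a
ISO 9224: D(t) = r_corr · t^b with b = 0.523 (carbon steel, B1)
  D(3) = 49.12 × 3^0.523 = 49.12 × 1.776 = 87.25 μm

D(3) = 87.3 μm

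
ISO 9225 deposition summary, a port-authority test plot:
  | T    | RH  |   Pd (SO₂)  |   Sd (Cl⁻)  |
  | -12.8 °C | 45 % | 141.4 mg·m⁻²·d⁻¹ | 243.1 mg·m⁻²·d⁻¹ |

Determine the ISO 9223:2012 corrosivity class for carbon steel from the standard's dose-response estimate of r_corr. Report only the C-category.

carbon steel: temperature factor f = +0.150·(-22.8) = -3.4200
  Pd branch = 1.77·Pd^0.52·e^(0.02·RH+f) = 1.87 μm/a
  Sd branch = 0.102·Sd^0.62·e^(0.033·RH+0.04·T) = 8.135 μm/a
  sum: 1.87 + 8.135 → r_corr = 10 μm/a
10 μm/a falls in (1.3, 25] for carbon steel → category C2

C2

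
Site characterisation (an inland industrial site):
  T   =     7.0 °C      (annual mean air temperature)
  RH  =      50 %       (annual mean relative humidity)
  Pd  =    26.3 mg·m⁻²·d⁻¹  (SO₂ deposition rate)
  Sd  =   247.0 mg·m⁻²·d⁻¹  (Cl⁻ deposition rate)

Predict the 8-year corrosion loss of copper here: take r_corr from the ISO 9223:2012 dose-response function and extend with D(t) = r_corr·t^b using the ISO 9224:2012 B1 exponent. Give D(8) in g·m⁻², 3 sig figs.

copper: f(T) = +0.126·(T−10) [T≤10 °C] = -0.3780
  SO₂ term: 0.0053·26.3^0.26·exp(0.059·50-0.3780) = 0.1624
  Sd branch = 0.01025·Sd^0.27·e^(0.036·RH+0.049·T) = 0.3868 μm/a
  r_corr = 0.1624 + 0.3868 = 0.5491 μm/a
Long-term exponent b (ISO 9224 Table 2, B1) = 0.667
  D(8) = 0.5491 × 8^0.667 = 0.5491 × 4.003 = 2.198 μm
  Mass loss = 2.198 μm × 8.96 g/cm³ = 19.69 g·m⁻²

D(8) = 19.7 g·m⁻²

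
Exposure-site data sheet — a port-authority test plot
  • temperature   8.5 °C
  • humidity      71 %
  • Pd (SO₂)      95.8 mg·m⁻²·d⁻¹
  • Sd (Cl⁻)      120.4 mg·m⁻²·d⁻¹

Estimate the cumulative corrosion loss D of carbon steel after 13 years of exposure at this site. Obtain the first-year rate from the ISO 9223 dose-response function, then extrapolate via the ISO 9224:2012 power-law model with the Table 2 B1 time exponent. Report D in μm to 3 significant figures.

D(13) = 351 μm

carbon steel: f(T) = +0.150·(T−10) [T≤10 °C] = -0.2250
  SO₂ term: 1.77·95.8^0.52·exp(0.02·71-0.2250) = 62.7
  Cl⁻ term: 0.102·120.4^0.62·exp(0.033·71+0.04·8.5) = 29.09
  r_corr = 62.7 + 29.09 = 91.79 μm/a
Long-term exponent b (ISO 9224 Table 2, B1) = 0.523
  D(13) = 91.79 × 13^0.523 = 91.79 × 3.825 = 351.1 μm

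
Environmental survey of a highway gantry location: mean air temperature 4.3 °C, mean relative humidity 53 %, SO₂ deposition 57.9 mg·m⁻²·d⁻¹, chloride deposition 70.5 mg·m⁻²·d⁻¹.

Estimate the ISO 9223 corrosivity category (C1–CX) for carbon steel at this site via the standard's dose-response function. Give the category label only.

carbon steel: f(T) = +0.150·(T−10) [T≤10 °C] = -0.8550
  Pd branch = 1.77·Pd^0.52·e^(0.02·RH+f) = 17.93 μm/a
  Cl⁻ term: 0.102·70.5^0.62·exp(0.033·53+0.04·4.3) = 9.744
  sum: 17.93 + 9.744 → r_corr = 27.68 μm/a
ISO 9223 Table 2 (carbon steel): 25 < 27.7 ≤ 50 μm/a ⇒ C3

C3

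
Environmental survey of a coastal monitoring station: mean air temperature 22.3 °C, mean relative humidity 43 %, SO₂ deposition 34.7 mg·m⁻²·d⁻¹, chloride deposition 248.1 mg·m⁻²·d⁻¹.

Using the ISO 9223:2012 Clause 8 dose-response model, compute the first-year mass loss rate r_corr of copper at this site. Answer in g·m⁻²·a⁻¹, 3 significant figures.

r_corr = 6.27 g·m⁻²·a⁻¹

copper: T>10 °C ⇒ hinge -0.080·(22.3−10) = -0.9840
  SO₂ term: 0.0053·34.7^0.26·exp(0.059·43-0.9840) = 0.06298
  Sd branch = 0.01025·Sd^0.27·e^(0.036·RH+0.049·T) = 0.637 μm/a
  sum: 0.06298 + 0.637 → r_corr = 0.6999 μm/a
Convert to mass loss: 0.6999 μm/a × 8.96 g/cm³ = 6.272 g·m⁻²·a⁻¹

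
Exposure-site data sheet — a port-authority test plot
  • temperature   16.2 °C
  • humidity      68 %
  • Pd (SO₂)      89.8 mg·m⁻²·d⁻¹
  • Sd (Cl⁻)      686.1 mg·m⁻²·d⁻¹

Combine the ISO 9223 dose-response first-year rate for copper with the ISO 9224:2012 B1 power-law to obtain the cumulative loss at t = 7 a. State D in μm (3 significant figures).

copper: T>10 °C ⇒ hinge -0.080·(16.2−10) = -0.4960
  SO₂ term: 0.0053·89.8^0.26·exp(0.059·68-0.4960) = 0.5743
  Cl⁻ term: 0.01025·686.1^0.27·exp(0.036·68+0.049·16.2) = 1.529
  sum: 0.5743 + 1.529 → r_corr = 2.103 μm/a
Long-term exponent b (ISO 9224 Table 2, B1) = 0.667
  D(7) = 2.103 × 7^0.667 = 2.103 × 3.662 = 7.702 μm

D(7) = 7.70 μm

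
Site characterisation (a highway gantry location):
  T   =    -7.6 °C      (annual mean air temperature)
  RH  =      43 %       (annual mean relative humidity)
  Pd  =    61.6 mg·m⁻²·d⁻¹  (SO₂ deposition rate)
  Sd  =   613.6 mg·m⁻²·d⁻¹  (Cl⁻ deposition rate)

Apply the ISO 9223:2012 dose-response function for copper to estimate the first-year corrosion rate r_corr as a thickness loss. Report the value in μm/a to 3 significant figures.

r_corr = 0.209 μm/a

copper: T≤10 °C ⇒ hinge +0.126·(-7.6−10) = -2.2176
  SO₂ term: 0.0053·61.6^0.26·exp(0.059·43-2.2176) = 0.0213
  Sd branch = 0.01025·Sd^0.27·e^(0.036·RH+0.049·T) = 0.1879 μm/a
  r_corr = 0.0213 + 0.1879 = 0.2092 μm/a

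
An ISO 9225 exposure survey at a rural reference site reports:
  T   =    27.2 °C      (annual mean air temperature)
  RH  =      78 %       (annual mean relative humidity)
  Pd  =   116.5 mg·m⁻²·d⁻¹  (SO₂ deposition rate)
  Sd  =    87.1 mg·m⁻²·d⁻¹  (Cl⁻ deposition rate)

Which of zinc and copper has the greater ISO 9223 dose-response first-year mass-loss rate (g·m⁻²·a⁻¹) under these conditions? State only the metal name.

zinc

zinc: T>10 °C ⇒ hinge -0.071·(27.2−10) = -1.2212
  Pd branch = 0.0129·Pd^0.44·e^(0.046·RH+f) = 1.116 μm/a
  Sd branch = 0.0175·Sd^0.57·e^(0.008·RH+0.085·T) = 4.207 μm/a
  sum: 1.116 + 4.207 → r_corr = 5.323 μm/a
  mass loss = 5.323 μm/a × 7.14 g/cm³ = 38 g·m⁻²·a⁻¹
copper: T>10 °C ⇒ hinge -0.080·(27.2−10) = -1.3760
  SO₂ term: 0.0053·116.5^0.26·exp(0.059·78-1.3760) = 0.4598
  Cl⁻ term: 0.01025·87.1^0.27·exp(0.036·78+0.049·27.2) = 2.152
  sum: 0.4598 + 2.152 → r_corr = 2.612 μm/a
  mass loss = 2.612 μm/a × 8.96 g/cm³ = 23.4 g·m⁻²·a⁻¹
Ordering by g·m⁻²·a⁻¹: zinc (38) > copper (23.4)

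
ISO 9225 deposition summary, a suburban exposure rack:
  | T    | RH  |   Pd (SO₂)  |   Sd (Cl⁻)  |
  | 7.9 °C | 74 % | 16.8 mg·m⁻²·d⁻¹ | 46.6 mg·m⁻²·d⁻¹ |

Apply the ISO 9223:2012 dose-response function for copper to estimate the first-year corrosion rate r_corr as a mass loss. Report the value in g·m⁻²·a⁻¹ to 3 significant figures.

r_corr = 11.5 g·m⁻²·a⁻¹

copper: f(T) = +0.126·(T−10) [T≤10 °C] = -0.2646
  Pd branch = 0.0053·Pd^0.26·e^(0.059·RH+f) = 0.6669 μm/a
  Sd branch = 0.01025·Sd^0.27·e^(0.036·RH+0.049·T) = 0.6113 μm/a
  sum: 0.6669 + 0.6113 → r_corr = 1.278 μm/a
Convert to mass loss: 1.278 μm/a × 8.96 g/cm³ = 11.45 g·m⁻²·a⁻¹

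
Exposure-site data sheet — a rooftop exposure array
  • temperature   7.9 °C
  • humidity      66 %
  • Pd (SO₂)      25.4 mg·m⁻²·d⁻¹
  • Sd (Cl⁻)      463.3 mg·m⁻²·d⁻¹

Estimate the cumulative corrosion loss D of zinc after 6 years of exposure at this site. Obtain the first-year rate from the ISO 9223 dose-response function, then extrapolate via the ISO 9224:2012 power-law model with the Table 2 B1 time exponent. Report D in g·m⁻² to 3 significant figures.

D(6) = 90.4 g·m⁻²

zinc: temperature factor f = +0.038·(-2.1) = -0.0798
  Pd branch = 0.0129·Pd^0.44·e^(0.046·RH+f) = 1.029 μm/a
  Cl⁻ term: 0.0175·463.3^0.57·exp(0.008·66+0.085·7.9) = 1.921
  r_corr = 1.029 + 1.921 = 2.95 μm/a
Long-term exponent b (ISO 9224 Table 2, B1) = 0.813
  D(6) = 2.95 × 6^0.813 = 2.95 × 4.292 = 12.66 μm
  Mass loss = 12.66 μm × 7.14 g/cm³ = 90.41 g·m⁻²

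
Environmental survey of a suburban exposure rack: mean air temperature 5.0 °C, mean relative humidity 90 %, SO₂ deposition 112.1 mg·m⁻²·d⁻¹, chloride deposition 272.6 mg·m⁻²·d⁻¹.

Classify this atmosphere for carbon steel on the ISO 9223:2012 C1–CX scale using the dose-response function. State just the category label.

carbon steel: T≤10 °C ⇒ hinge +0.150·(5.0−10) = -0.7500
  sulphur-dioxide contribution → 58.85 μm/a
  chloride contribution → 78.59 μm/a
  ⇒ r_corr(carbon steel) = 137.4 μm/a
137 μm/a falls in (80, 200] for carbon steel → category C5

C5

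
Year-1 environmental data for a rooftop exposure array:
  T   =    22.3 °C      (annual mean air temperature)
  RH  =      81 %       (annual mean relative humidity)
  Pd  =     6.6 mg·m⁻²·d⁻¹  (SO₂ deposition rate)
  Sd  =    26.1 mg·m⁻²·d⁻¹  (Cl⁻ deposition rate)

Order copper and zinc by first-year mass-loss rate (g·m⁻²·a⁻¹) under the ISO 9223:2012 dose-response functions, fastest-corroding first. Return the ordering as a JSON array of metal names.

copper: T>10 °C ⇒ hinge -0.080·(22.3−10) = -0.9840
  Pd branch = 0.0053·Pd^0.26·e^(0.059·RH+f) = 0.385 μm/a
  Cl⁻ term: 0.01025·26.1^0.27·exp(0.036·81+0.049·22.3) = 1.362
  r_corr = 0.385 + 1.362 = 1.747 μm/a
  mass loss = 1.747 μm/a × 8.96 g/cm³ = 15.65 g·m⁻²·a⁻¹
zinc: T>10 °C ⇒ hinge -0.071·(22.3−10) = -0.8733
  Pd branch = 0.0129·Pd^0.44·e^(0.046·RH+f) = 0.513 μm/a
  Sd branch = 0.0175·Sd^0.57·e^(0.008·RH+0.085·T) = 1.429 μm/a
  sum: 0.513 + 1.429 → r_corr = 1.942 μm/a
  mass loss = 1.942 μm/a × 7.14 g/cm³ = 13.87 g·m⁻²·a⁻¹
Ordering by g·m⁻²·a⁻¹: copper (15.7) > zinc (13.9)

["copper", "zinc"]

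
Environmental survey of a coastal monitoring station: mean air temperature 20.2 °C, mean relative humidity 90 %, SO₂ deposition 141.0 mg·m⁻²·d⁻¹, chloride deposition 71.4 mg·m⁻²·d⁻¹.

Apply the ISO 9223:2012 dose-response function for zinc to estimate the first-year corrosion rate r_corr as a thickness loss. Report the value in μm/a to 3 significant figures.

zinc: temperature factor f = -0.071·(10.2) = -0.7242
  sulphur-dioxide contribution → 3.465 μm/a
  chloride contribution → 2.28 μm/a
  total first-year rate 5.746 μm/a

r_corr = 5.75 μm/a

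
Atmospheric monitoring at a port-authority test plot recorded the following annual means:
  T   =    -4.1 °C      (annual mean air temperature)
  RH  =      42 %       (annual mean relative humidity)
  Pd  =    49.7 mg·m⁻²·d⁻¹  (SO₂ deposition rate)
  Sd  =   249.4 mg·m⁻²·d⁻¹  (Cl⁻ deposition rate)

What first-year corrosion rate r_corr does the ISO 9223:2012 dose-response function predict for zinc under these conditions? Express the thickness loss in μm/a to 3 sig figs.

r_corr = 0.692 μm/a

zinc: f(T) = +0.038·(T−10) [T≤10 °C] = -0.5358
  Pd branch = 0.0129·Pd^0.44·e^(0.046·RH+f) = 0.2906 μm/a
  Sd branch = 0.0175·Sd^0.57·e^(0.008·RH+0.085·T) = 0.4016 μm/a
  sum: 0.2906 + 0.4016 → r_corr = 0.6923 μm/a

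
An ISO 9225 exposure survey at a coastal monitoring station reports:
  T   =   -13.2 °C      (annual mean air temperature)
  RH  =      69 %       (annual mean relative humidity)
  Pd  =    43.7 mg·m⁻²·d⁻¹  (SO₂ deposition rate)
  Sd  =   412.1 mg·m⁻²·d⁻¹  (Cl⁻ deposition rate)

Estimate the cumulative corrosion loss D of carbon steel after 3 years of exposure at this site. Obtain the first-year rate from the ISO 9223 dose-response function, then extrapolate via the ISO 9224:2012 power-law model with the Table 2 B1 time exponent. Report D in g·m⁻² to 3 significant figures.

carbon steel: f(T) = +0.150·(T−10) [T≤10 °C] = -3.4800
  sulphur-dioxide contribution → 1.545 μm/a
  chloride contribution → 24.52 μm/a
  ⇒ r_corr(carbon steel) = 26.06 μm/a
Power-law: D(3) = r_corr · 3^0.523
  D(3) = 26.06 × 3^0.523 = 26.06 × 1.776 = 46.3 μm
  Mass loss = 46.3 μm × 7.85 g/cm³ = 363.4 g·m⁻²

D(3) = 363 g·m⁻²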